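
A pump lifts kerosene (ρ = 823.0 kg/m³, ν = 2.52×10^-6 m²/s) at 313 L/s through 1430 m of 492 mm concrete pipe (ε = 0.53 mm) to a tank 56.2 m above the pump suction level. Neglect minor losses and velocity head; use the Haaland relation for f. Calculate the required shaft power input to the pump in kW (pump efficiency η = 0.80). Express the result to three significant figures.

V = 4Q/(πD²) = 1.646 m/s; Re = 3.21×10^5; ε/D = 0.00108; f = 0.02079
h_f = f(L/D)V²/2g = 8.349 m
Total head H = z + h_f = 56.2 + 8.349 = 64.55 m
P_hyd = ρgQH = 823.0·9.81·0.313·64.55 = 163.1 kW
P_shaft = P_hyd/η = 163.1/0.80 = 203.9 kW

P_shaft ≈ 204 kW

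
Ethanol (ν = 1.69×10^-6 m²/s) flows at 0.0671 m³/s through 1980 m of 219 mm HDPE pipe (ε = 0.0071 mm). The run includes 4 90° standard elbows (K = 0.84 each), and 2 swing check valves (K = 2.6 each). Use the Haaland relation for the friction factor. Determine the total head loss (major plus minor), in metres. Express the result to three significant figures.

V = 4Q/(πD²) = 1.781 m/s; V²/2g = 0.1617 m
Re = 2.31×10^5, ε/D = 3.24×10^-5 → f = 0.01531 (Haaland)
Major: h_f = f(L/D)·V²/2g = 0.01531·9041·0.1617 = 22.38 m
Minor: ΣK = 8.56; h_m = ΣK·V²/2g = 1.384 m
Total H_L = 22.38 + 1.384 = 23.77 m

H_L ≈ 23.8 m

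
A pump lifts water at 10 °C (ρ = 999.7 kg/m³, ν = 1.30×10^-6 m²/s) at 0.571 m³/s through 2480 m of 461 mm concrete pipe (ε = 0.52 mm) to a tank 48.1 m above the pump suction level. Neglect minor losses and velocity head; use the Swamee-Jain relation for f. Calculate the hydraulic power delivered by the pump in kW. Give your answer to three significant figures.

P_hyd ≈ 638 kW

V = 4Q/(πD²) = 3.421 m/s; Re = 1.21×10^6; ε/D = 0.00113; f = 0.02053
h_f = f(L/D)V²/2g = 65.89 m
Total head H = z + h_f = 48.1 + 65.89 = 114.0 m
P_hyd = ρgQH = 999.7·9.81·0.571·114.0 = 638.3 kW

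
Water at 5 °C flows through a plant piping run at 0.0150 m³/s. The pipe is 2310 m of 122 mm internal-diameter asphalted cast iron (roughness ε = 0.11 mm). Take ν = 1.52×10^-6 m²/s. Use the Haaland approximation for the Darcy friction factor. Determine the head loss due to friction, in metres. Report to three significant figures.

h_f ≈ 34.3 m

V = 4Q/(πD²) = 4·0.0150/(π·0.122²) = 1.283 m/s
Re = VD/ν = 1.283·0.122/1.52×10^-6 = 1.03×10^5 → turbulent
ε/D = 0.11/122 = 9.02×10^-4
Haaland: f = 0.02156
h_f = f(L/D)V²/(2g) = 0.02156·(2310/0.122)·1.283²/(2·9.81) = 34.26 m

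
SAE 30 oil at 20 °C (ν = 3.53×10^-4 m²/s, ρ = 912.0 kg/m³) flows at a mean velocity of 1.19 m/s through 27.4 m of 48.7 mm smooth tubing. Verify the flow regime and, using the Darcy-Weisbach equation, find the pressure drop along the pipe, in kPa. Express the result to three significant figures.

Re = VD/ν = 1.19·0.04870/3.53×10^-4 = 164 → laminar (Re < 2300)
f = 64/Re = 0.3898
h_f = f(L/D)V²/(2g) = 0.3898·(27.4/0.04870)·1.19²/(2·9.81) = 15.83 m
Δp = ρg·h_f = 912.0·9.81·15.83 = 141.6 kPa

Δp ≈ 142 kPa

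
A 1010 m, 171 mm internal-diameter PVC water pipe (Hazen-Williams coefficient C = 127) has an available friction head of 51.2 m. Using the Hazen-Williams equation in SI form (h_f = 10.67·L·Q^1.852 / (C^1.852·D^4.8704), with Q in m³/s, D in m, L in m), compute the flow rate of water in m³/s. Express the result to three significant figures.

Rearranging: Q = [h_f·C^1.852·D^4.8704 / (10.67·L)]^(1/1.852)
Q = [51.2·127^1.852·0.171^4.8704 / (10.67·1010)]^0.540 = 0.06797 m³/s

Q ≈ 0.0680 m³/s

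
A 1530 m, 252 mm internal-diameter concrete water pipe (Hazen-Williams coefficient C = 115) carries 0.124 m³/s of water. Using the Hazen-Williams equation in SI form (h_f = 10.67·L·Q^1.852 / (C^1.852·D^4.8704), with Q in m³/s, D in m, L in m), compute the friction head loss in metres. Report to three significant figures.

h_f = 10.67·1530·0.124^1.852 / (115^1.852·0.252^4.8704) = 42.94 m

h_f ≈ 42.9 m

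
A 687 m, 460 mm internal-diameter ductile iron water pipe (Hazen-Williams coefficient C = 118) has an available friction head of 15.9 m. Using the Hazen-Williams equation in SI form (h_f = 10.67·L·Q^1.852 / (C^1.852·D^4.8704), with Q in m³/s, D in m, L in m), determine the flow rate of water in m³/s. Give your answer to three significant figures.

Q ≈ 0.558 m³/s

Rearranging: Q = [h_f·C^1.852·D^4.8704 / (10.67·L)]^(1/1.852)
Q = [15.9·118^1.852·0.460^4.8704 / (10.67·687)]^0.540 = 0.5581 m³/s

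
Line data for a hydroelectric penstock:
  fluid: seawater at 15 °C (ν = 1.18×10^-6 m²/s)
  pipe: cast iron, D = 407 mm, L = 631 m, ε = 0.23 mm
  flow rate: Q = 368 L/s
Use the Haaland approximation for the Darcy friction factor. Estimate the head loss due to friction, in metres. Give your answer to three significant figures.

V = 4Q/(πD²) = 4·0.368/(π·0.407²) = 2.829 m/s
Re = VD/ν = 2.829·0.407/1.18×10^-6 = 9.76×10^5 → turbulent
ε/D = 0.23/407 = 5.65×10^-4
Haaland: f = 0.01761
h_f = f(L/D)V²/(2g) = 0.01761·(631/0.407)·2.829²/(2·9.81) = 11.14 m

h_f ≈ 11.1 m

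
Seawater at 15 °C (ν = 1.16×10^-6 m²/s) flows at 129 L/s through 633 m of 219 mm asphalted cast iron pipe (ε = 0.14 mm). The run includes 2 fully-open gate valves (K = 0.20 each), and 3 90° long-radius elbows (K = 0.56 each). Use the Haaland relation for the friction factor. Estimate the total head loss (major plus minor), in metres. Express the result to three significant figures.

H_L ≈ 32.8 m

V = 4Q/(πD²) = 3.425 m/s; V²/2g = 0.5978 m
Re = 6.47×10^5, ε/D = 6.39×10^-4 → f = 0.01825 (Haaland)
Major: h_f = f(L/D)·V²/2g = 0.01825·2890·0.5978 = 31.54 m
Minor: ΣK = 2.08; h_m = ΣK·V²/2g = 1.243 m
Total H_L = 31.54 + 1.243 = 32.78 m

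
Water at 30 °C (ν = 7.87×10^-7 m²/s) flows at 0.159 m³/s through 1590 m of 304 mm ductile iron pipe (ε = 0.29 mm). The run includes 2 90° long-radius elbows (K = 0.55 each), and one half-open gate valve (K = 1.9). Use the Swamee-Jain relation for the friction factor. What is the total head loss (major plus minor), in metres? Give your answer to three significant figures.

V = 4Q/(πD²) = 2.191 m/s; V²/2g = 0.2446 m
Re = 8.46×10^5, ε/D = 9.54×10^-4 → f = 0.01988 (Swamee-Jain)
Major: h_f = f(L/D)·V²/2g = 0.01988·5230·0.2446 = 25.43 m
Minor: ΣK = 3.00; h_m = ΣK·V²/2g = 0.7337 m
Total H_L = 25.43 + 0.7337 = 26.17 m

H_L ≈ 26.2 m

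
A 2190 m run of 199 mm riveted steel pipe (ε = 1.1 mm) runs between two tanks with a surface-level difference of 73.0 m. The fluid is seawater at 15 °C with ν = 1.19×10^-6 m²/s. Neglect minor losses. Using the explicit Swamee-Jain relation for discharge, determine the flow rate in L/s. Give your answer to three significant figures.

Swamee-Jain (Type II): Q = -0.965·√(gD⁵h_f/L)·ln[ε/(3.7D) + √(3.17ν²L/(gD³h_f))]
√(gD⁵h_f/L) = √(9.81·0.199⁵·73.0/2190) = 0.01010
ε/(3.7D) = 0.00149; √(3.17ν²L/(gD³h_f)) = 4.17×10^-5
Q = -0.965·0.01010·ln(0.001536) = 0.06316 m³/s
Check: V = 2.03 m/s, Re = 3.40×10^5, f = 0.03170, h_f = 73.3 m ≈ 73.0 m ✓

Q ≈ 63.2 L/s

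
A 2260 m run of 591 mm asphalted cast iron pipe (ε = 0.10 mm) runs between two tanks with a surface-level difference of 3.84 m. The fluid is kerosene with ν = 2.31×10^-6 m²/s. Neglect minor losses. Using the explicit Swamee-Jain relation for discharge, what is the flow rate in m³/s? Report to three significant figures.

Swamee-Jain (Type II): Q = -0.965·√(gD⁵h_f/L)·ln[ε/(3.7D) + √(3.17ν²L/(gD³h_f))]
√(gD⁵h_f/L) = √(9.81·0.591⁵·3.84/2260) = 0.03467
ε/(3.7D) = 4.57×10^-5; √(3.17ν²L/(gD³h_f)) = 7.01×10^-5
Q = -0.965·0.03467·ln(1.158×10^-4) = 0.3032 m³/s
Check: V = 1.11 m/s, Re = 2.83×10^5, f = 0.01617, h_f = 3.85 m ≈ 3.84 m ✓

Q ≈ 0.303 m³/s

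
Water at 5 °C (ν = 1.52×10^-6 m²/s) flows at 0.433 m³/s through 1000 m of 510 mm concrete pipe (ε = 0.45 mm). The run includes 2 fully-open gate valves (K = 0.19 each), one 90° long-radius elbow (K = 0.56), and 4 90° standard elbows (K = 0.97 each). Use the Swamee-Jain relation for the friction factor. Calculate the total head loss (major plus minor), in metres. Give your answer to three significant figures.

H_L ≈ 9.91 m

V = 4Q/(πD²) = 2.120 m/s; V²/2g = 0.2290 m
Re = 7.11×10^5, ε/D = 8.82×10^-4 → f = 0.01962 (Swamee-Jain)
Major: h_f = f(L/D)·V²/2g = 0.01962·1961·0.2290 = 8.810 m
Minor: ΣK = 4.82; h_m = ΣK·V²/2g = 1.104 m
Total H_L = 8.810 + 1.104 = 9.914 m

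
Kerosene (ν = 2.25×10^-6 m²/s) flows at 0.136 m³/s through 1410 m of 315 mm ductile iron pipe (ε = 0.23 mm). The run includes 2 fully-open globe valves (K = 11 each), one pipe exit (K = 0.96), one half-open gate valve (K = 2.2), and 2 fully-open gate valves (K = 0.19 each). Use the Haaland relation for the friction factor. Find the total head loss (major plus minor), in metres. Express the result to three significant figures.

H_L ≈ 17.5 m

V = 4Q/(πD²) = 1.745 m/s; V²/2g = 0.1552 m
Re = 2.44×10^5, ε/D = 7.30×10^-4 → f = 0.01951 (Haaland)
Major: h_f = f(L/D)·V²/2g = 0.01951·4476·0.1552 = 13.56 m
Minor: ΣK = 25.5; h_m = ΣK·V²/2g = 3.964 m
Total H_L = 13.56 + 3.964 = 17.52 m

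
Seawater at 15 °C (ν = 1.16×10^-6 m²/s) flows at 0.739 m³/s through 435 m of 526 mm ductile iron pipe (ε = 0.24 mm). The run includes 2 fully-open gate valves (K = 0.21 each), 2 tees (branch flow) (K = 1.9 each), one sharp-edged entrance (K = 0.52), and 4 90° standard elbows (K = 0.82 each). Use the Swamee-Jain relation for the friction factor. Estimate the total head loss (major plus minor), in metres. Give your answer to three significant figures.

V = 4Q/(πD²) = 3.401 m/s; V²/2g = 0.5895 m
Re = 1.54×10^6, ε/D = 4.56×10^-4 → f = 0.01680 (Swamee-Jain)
Major: h_f = f(L/D)·V²/2g = 0.01680·827.0·0.5895 = 8.190 m
Minor: ΣK = 8.02; h_m = ΣK·V²/2g = 4.728 m
Total H_L = 8.190 + 4.728 = 12.92 m

H_L ≈ 12.9 m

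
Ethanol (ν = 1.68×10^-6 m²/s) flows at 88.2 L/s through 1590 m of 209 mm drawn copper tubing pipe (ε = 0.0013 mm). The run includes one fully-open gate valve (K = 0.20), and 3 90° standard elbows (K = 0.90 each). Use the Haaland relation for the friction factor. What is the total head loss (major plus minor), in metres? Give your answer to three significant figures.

V = 4Q/(πD²) = 2.571 m/s; V²/2g = 0.3369 m
Re = 3.20×10^5, ε/D = 6.22×10^-6 → f = 0.01422 (Haaland)
Major: h_f = f(L/D)·V²/2g = 0.01422·7608·0.3369 = 36.45 m
Minor: ΣK = 2.90; h_m = ΣK·V²/2g = 0.9769 m
Total H_L = 36.45 + 0.9769 = 37.43 m

H_L ≈ 37.4 m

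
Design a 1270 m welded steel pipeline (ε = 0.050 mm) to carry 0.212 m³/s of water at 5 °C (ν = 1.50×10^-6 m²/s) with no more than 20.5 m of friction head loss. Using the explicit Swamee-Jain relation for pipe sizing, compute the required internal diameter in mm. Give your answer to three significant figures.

Swamee-Jain (Type III): D = 0.66·[ε^1.25·(LQ²/(gh_f))^4.75 + ν·Q^9.4·(L/(gh_f))^5.2]^0.04
LQ²/(gh_f) = 0.2838; L/(gh_f) = 6.315
Term 1 = ε^1.25·(…)^4.75 = 1.06×10^-8; Term 2 = ν·Q^9.4·(…)^5.2 = 1.01×10^-8
D = 0.66·(1.06×10^-8 + 1.01×10^-8)^0.04 = 0.3252 m = 325 mm
Check: V = 2.55 m/s, Re = 5.53×10^5, f = 0.01491, h_f = 19.3 m ≈ 20.5 m ✓

D ≈ 325 mm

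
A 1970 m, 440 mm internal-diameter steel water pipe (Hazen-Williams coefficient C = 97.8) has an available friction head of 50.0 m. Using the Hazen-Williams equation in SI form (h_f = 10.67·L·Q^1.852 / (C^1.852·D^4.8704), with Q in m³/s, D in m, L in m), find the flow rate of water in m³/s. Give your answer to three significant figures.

Q ≈ 0.433 m³/s

Rearranging: Q = [h_f·C^1.852·D^4.8704 / (10.67·L)]^(1/1.852)
Q = [50.0·97.8^1.852·0.440^4.8704 / (10.67·1970)]^0.540 = 0.4325 m³/s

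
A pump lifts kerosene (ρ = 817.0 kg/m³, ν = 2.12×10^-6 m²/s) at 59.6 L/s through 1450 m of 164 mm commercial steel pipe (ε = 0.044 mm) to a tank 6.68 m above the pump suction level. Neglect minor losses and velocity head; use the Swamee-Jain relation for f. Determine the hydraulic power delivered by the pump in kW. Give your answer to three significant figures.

V = 4Q/(πD²) = 2.821 m/s; Re = 2.18×10^5; ε/D = 2.68×10^-4; f = 0.01741
h_f = f(L/D)V²/2g = 62.46 m
Total head H = z + h_f = 6.68 + 62.46 = 69.14 m
P_hyd = ρgQH = 817.0·9.81·0.0596·69.14 = 33.02 kW

P_hyd ≈ 33.0 kW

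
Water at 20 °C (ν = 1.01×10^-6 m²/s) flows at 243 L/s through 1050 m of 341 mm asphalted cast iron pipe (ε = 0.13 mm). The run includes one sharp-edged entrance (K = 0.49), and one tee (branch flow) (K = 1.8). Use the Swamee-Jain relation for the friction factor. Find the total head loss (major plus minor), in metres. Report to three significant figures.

H_L ≈ 19.2 m

V = 4Q/(πD²) = 2.661 m/s; V²/2g = 0.3608 m
Re = 8.98×10^5, ε/D = 3.81×10^-4 → f = 0.01650 (Swamee-Jain)
Major: h_f = f(L/D)·V²/2g = 0.01650·3079·0.3608 = 18.34 m
Minor: ΣK = 2.29; h_m = ΣK·V²/2g = 0.8263 m
Total H_L = 18.34 + 0.8263 = 19.16 m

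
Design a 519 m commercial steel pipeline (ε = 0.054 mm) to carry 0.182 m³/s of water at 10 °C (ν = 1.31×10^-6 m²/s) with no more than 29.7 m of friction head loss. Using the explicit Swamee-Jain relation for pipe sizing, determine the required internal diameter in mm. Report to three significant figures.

Swamee-Jain (Type III): D = 0.66·[ε^1.25·(LQ²/(gh_f))^4.75 + ν·Q^9.4·(L/(gh_f))^5.2]^0.04
LQ²/(gh_f) = 0.05900; L/(gh_f) = 1.781
Term 1 = ε^1.25·(…)^4.75 = 6.72×10^-12; Term 2 = ν·Q^9.4·(…)^5.2 = 2.92×10^-12
D = 0.66·(6.72×10^-12 + 2.92×10^-12)^0.04 = 0.2393 m = 239 mm
Check: V = 4.05 m/s, Re = 7.39×10^5, f = 0.01531, h_f = 27.7 m ≈ 29.7 m ✓

D ≈ 239 mm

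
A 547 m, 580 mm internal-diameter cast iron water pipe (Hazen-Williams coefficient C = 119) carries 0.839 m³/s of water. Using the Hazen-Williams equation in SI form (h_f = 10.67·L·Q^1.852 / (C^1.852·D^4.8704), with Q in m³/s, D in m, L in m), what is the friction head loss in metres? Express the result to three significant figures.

h_f = 10.67·547·0.839^1.852 / (119^1.852·0.580^4.8704) = 8.575 m

h_f ≈ 8.58 m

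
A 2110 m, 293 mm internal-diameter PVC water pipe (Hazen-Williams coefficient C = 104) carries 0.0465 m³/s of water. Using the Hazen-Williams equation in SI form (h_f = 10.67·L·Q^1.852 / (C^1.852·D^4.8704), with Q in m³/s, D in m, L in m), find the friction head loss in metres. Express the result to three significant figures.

h_f ≈ 5.57 m

h_f = 10.67·2110·0.0465^1.852 / (104^1.852·0.293^4.8704) = 5.567 m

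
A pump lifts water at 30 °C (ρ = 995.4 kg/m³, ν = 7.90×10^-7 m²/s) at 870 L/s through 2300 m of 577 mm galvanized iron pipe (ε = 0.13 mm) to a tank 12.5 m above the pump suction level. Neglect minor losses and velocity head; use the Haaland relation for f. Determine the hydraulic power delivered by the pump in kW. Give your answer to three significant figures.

P_hyd ≈ 382 kW

V = 4Q/(πD²) = 3.327 m/s; Re = 2.43×10^6; ε/D = 2.25×10^-4; f = 0.01444
h_f = f(L/D)V²/2g = 32.47 m
Total head H = z + h_f = 12.5 + 32.47 = 44.97 m
P_hyd = ρgQH = 995.4·9.81·0.870·44.97 = 382.0 kW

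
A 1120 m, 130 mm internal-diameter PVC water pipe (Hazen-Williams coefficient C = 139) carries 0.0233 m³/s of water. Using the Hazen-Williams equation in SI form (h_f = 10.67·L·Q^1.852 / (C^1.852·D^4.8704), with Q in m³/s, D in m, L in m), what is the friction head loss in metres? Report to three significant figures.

h_f = 10.67·1120·0.0233^1.852 / (139^1.852·0.130^4.8704) = 25.14 m

h_f ≈ 25.1 m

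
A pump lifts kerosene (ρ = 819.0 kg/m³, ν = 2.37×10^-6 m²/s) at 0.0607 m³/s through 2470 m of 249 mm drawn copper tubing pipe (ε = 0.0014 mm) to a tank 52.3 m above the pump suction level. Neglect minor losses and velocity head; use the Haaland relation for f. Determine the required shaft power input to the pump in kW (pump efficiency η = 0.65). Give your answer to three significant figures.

P_shaft ≈ 49.2 kW

V = 4Q/(πD²) = 1.247 m/s; Re = 1.31×10^5; ε/D = 5.62×10^-6; f = 0.01688
h_f = f(L/D)V²/2g = 13.26 m
Total head H = z + h_f = 52.3 + 13.26 = 65.56 m
P_hyd = ρgQH = 819.0·9.81·0.0607·65.56 = 31.97 kW
P_shaft = P_hyd/η = 31.97/0.65 = 49.19 kW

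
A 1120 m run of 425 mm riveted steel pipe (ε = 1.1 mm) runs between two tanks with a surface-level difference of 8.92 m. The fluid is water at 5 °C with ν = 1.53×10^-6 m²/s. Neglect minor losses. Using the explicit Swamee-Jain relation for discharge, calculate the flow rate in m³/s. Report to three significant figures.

Swamee-Jain (Type II): Q = -0.965·√(gD⁵h_f/L)·ln[ε/(3.7D) + √(3.17ν²L/(gD³h_f))]
√(gD⁵h_f/L) = √(9.81·0.425⁵·8.92/1120) = 0.03291
ε/(3.7D) = 7.00×10^-4; √(3.17ν²L/(gD³h_f)) = 3.52×10^-5
Q = -0.965·0.03291·ln(7.347×10^-4) = 0.2292 m³/s
Check: V = 1.62 m/s, Re = 4.49×10^5, f = 0.02557, h_f = 8.96 m ≈ 8.92 m ✓

Q ≈ 0.229 m³/s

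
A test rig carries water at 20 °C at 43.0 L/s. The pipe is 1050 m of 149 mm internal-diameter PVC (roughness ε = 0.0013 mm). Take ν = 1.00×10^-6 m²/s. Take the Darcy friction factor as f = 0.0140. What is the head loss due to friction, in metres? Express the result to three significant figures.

V = 4Q/(πD²) = 4·0.0430/(π·0.149²) = 2.466 m/s
h_f = f(L/D)V²/(2g) = 0.01400·(1050/0.149)·2.466²/(2·9.81) = 30.58 m

h_f ≈ 30.6 m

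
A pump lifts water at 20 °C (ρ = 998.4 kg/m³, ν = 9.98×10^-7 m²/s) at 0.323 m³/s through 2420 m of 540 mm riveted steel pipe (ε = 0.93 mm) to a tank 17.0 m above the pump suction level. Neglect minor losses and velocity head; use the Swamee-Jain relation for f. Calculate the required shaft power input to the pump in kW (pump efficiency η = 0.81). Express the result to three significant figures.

V = 4Q/(πD²) = 1.410 m/s; Re = 7.63×10^5; ε/D = 0.00172; f = 0.02288
h_f = f(L/D)V²/2g = 10.39 m
Total head H = z + h_f = 17.0 + 10.39 = 27.39 m
P_hyd = ρgQH = 998.4·9.81·0.323·27.39 = 86.66 kW
P_shaft = P_hyd/η = 86.66/0.81 = 107.0 kW

P_shaft ≈ 107 kW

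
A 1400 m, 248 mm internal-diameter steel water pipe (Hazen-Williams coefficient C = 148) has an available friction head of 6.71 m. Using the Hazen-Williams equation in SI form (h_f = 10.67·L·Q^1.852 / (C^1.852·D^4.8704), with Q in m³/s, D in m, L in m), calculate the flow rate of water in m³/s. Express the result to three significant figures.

Rearranging: Q = [h_f·C^1.852·D^4.8704 / (10.67·L)]^(1/1.852)
Q = [6.71·148^1.852·0.248^4.8704 / (10.67·1400)]^0.540 = 0.05892 m³/s

Q ≈ 0.0589 m³/s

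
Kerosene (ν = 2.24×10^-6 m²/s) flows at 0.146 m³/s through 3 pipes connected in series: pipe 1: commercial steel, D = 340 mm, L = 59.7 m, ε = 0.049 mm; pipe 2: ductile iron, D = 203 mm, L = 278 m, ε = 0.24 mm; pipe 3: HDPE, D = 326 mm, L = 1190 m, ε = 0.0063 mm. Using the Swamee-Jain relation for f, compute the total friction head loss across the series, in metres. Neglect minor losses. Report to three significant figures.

H ≈ 39.1 m

Pipe 1: V = 1.608 m/s, Re = 2.44×10^5, ε/D = 1.44×10^-4, f = 0.01627, h_1 = f(L/D)V²/2g = 0.3765 m
Pipe 2: V = 4.511 m/s, Re = 4.09×10^5, ε/D = 0.00118, f = 0.02124, h_2 = f(L/D)V²/2g = 30.16 m
Pipe 3: V = 1.749 m/s, Re = 2.55×10^5, ε/D = 1.93×10^-5, f = 0.01503, h_3 = f(L/D)V²/2g = 8.556 m
Series → Q common, losses add: H = Σh = 39.10 m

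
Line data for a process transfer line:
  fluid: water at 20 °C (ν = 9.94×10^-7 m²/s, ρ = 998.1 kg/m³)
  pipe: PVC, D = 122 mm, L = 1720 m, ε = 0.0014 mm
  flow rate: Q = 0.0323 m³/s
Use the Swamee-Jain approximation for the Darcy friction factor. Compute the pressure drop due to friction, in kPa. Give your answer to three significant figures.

V = 4Q/(πD²) = 4·0.0323/(π·0.122²) = 2.763 m/s
Re = VD/ν = 2.763·0.122/9.94×10^-7 = 3.39×10^5 → turbulent
ε/D = 0.0014/122 = 1.15×10^-5
Swamee-Jain: f = 0.01419
h_f = f(L/D)V²/(2g) = 0.01419·(1720/0.122)·2.763²/(2·9.81) = 77.87 m
Δp = ρg·h_f = 998.1·9.81·77.87 = 762.5 kPa

Δp ≈ 762 kPa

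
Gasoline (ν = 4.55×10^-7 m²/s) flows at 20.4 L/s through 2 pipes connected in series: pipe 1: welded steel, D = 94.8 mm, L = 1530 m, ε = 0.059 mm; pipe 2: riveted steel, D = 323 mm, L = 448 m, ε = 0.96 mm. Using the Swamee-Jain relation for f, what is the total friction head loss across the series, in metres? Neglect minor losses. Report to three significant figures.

Pipe 1: V = 2.890 m/s, Re = 6.02×10^5, ε/D = 6.22×10^-4, f = 0.01836, h_1 = f(L/D)V²/2g = 126.2 m
Pipe 2: V = 0.2490 m/s, Re = 1.77×10^5, ε/D = 0.00297, f = 0.02705, h_2 = f(L/D)V²/2g = 0.1185 m
Series → Q common, losses add: H = Σh = 126.3 m

H ≈ 126 m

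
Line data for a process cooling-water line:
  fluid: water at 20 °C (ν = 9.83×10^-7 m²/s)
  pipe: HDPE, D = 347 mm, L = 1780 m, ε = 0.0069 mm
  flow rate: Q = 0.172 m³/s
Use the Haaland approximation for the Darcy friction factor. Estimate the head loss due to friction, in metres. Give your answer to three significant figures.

V = 4Q/(πD²) = 4·0.172/(π·0.347²) = 1.819 m/s
Re = VD/ν = 1.819·0.347/9.83×10^-7 = 6.42×10^5 → turbulent
ε/D = 0.0069/347 = 1.99×10^-5
Haaland: f = 0.01278
h_f = f(L/D)V²/(2g) = 0.01278·(1780/0.347)·1.819²/(2·9.81) = 11.05 m

h_f ≈ 11.0 m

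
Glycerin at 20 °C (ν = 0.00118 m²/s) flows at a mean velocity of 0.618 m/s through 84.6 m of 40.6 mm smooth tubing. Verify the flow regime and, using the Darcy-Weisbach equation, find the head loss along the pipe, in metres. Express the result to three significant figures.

h_f ≈ 122 m

Re = VD/ν = 0.618·0.04060/0.00118 = 21.3 → laminar (Re < 2300)
f = 64/Re = 3.010
h_f = f(L/D)V²/(2g) = 3.010·(84.6/0.04060)·0.618²/(2·9.81) = 122.1 m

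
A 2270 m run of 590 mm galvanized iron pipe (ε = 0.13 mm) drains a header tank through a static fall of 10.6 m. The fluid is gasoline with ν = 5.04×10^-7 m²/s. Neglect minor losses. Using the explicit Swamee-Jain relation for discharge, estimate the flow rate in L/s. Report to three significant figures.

Q ≈ 529 L/s

Swamee-Jain (Type II): Q = -0.965·√(gD⁵h_f/L)·ln[ε/(3.7D) + √(3.17ν²L/(gD³h_f))]
√(gD⁵h_f/L) = √(9.81·0.590⁵·10.6/2270) = 0.05723
ε/(3.7D) = 5.96×10^-5; √(3.17ν²L/(gD³h_f)) = 9.25×10^-6
Q = -0.965·0.05723·ln(6.880×10^-5) = 0.5293 m³/s
Check: V = 1.94 m/s, Re = 2.27×10^6, f = 0.01450, h_f = 10.7 m ≈ 10.6 m ✓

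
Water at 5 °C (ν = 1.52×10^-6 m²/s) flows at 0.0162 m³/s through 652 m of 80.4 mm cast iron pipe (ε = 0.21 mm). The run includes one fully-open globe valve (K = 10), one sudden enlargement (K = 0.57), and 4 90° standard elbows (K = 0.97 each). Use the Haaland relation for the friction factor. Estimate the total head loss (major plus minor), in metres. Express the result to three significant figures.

H_L ≈ 117 m

V = 4Q/(πD²) = 3.191 m/s; V²/2g = 0.5190 m
Re = 1.69×10^5, ε/D = 0.00261 → f = 0.02600 (Haaland)
Major: h_f = f(L/D)·V²/2g = 0.02600·8109·0.5190 = 109.4 m
Minor: ΣK = 14.4; h_m = ΣK·V²/2g = 7.499 m
Total H_L = 109.4 + 7.499 = 116.9 m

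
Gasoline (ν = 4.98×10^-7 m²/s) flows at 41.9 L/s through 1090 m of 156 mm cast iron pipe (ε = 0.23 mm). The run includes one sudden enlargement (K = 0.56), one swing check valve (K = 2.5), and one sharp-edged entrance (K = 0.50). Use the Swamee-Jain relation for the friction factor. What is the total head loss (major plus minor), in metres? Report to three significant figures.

H_L ≈ 38.6 m

V = 4Q/(πD²) = 2.192 m/s; V²/2g = 0.2449 m
Re = 6.87×10^5, ε/D = 0.00147 → f = 0.02207 (Swamee-Jain)
Major: h_f = f(L/D)·V²/2g = 0.02207·6987·0.2449 = 37.76 m
Minor: ΣK = 3.56; h_m = ΣK·V²/2g = 0.8720 m
Total H_L = 37.76 + 0.8720 = 38.63 m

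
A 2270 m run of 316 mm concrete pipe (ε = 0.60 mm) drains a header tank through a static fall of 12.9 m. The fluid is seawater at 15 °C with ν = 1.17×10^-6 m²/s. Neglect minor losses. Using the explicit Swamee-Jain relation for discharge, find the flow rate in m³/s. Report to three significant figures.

Swamee-Jain (Type II): Q = -0.965·√(gD⁵h_f/L)·ln[ε/(3.7D) + √(3.17ν²L/(gD³h_f))]
√(gD⁵h_f/L) = √(9.81·0.316⁵·12.9/2270) = 0.01325
ε/(3.7D) = 5.13×10^-4; √(3.17ν²L/(gD³h_f)) = 4.97×10^-5
Q = -0.965·0.01325·ln(5.628×10^-4) = 0.09570 m³/s
Check: V = 1.22 m/s, Re = 3.30×10^5, f = 0.02381, h_f = 13.0 m ≈ 12.9 m ✓

Q ≈ 0.0957 m³/s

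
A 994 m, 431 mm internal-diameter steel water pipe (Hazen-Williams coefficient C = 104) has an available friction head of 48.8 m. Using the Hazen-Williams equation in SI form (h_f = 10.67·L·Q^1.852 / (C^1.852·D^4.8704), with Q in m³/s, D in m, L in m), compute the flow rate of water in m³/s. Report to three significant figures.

Q ≈ 0.622 m³/s

Rearranging: Q = [h_f·C^1.852·D^4.8704 / (10.67·L)]^(1/1.852)
Q = [48.8·104^1.852·0.431^4.8704 / (10.67·994)]^0.540 = 0.6221 m³/s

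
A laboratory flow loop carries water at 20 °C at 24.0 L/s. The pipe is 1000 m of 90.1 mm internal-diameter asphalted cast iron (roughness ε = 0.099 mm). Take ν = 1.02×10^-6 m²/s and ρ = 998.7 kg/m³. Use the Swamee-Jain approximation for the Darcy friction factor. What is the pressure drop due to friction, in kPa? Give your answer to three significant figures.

Δp ≈ 1650 kPa

V = 4Q/(πD²) = 4·0.0240/(π·0.0901²) = 3.764 m/s
Re = VD/ν = 3.764·0.0901/1.02×10^-6 = 3.33×10^5 → turbulent
ε/D = 0.099/90.1 = 0.00110
Swamee-Jain: f = 0.02106
h_f = f(L/D)V²/(2g) = 0.02106·(1000/0.0901)·3.764²/(2·9.81) = 168.8 m
Δp = ρg·h_f = 998.7·9.81·168.8 = 1654 kPa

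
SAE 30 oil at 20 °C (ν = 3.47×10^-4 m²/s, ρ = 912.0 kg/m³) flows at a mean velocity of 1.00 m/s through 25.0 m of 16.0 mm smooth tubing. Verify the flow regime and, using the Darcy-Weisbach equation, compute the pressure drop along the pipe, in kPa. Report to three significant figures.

Δp ≈ 989 kPa

Re = VD/ν = 1.00·0.01600/3.47×10^-4 = 46.1 → laminar (Re < 2300)
f = 64/Re = 1.388
h_f = f(L/D)V²/(2g) = 1.388·(25.0/0.01600)·1.00²/(2·9.81) = 110.5 m
Δp = ρg·h_f = 912.0·9.81·110.5 = 989.0 kPa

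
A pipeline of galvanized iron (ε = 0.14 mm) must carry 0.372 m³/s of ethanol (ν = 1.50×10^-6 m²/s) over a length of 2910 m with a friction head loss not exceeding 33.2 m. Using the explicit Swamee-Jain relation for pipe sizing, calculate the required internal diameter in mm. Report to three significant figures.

Swamee-Jain (Type III): D = 0.66·[ε^1.25·(LQ²/(gh_f))^4.75 + ν·Q^9.4·(L/(gh_f))^5.2]^0.04
LQ²/(gh_f) = 1.236; L/(gh_f) = 8.935
Term 1 = ε^1.25·(…)^4.75 = 4.17×10^-5; Term 2 = ν·Q^9.4·(…)^5.2 = 1.22×10^-5
D = 0.66·(4.17×10^-5 + 1.22×10^-5)^0.04 = 0.4455 m = 445 mm
Check: V = 2.39 m/s, Re = 7.09×10^5, f = 0.01614, h_f = 30.6 m ≈ 33.2 m ✓

D ≈ 445 mm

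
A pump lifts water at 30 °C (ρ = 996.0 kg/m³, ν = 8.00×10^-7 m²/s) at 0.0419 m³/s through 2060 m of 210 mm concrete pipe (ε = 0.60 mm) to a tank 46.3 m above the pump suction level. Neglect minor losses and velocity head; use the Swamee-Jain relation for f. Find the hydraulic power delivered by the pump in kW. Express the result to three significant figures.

P_hyd ≈ 26.9 kW

V = 4Q/(πD²) = 1.210 m/s; Re = 3.18×10^5; ε/D = 0.00286; f = 0.02639
h_f = f(L/D)V²/2g = 19.31 m
Total head H = z + h_f = 46.3 + 19.31 = 65.61 m
P_hyd = ρgQH = 996.0·9.81·0.0419·65.61 = 26.86 kW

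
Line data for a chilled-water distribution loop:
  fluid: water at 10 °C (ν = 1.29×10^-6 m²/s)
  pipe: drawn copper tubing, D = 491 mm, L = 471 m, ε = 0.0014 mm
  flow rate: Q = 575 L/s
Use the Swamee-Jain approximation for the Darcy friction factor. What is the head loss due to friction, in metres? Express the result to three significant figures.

h_f ≈ 5.14 m

V = 4Q/(πD²) = 4·0.575/(π·0.491²) = 3.037 m/s
Re = VD/ν = 3.037·0.491/1.29×10^-6 = 1.16×10^6 → turbulent
ε/D = 0.0014/491 = 2.85×10^-6
Swamee-Jain: f = 0.01141
h_f = f(L/D)V²/(2g) = 0.01141·(471/0.491)·3.037²/(2·9.81) = 5.144 m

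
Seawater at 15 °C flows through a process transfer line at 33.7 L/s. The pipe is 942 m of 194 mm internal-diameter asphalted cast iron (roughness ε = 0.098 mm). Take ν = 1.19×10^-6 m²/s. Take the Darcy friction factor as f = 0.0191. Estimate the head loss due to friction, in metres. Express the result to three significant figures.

V = 4Q/(πD²) = 4·0.0337/(π·0.194²) = 1.140 m/s
h_f = f(L/D)V²/(2g) = 0.01910·(942/0.194)·1.140²/(2·9.81) = 6.144 m

h_f ≈ 6.14 m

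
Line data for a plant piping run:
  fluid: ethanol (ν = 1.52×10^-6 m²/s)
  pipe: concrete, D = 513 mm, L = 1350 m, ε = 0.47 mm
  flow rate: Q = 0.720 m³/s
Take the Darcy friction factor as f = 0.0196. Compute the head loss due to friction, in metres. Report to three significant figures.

V = 4Q/(πD²) = 4·0.720/(π·0.513²) = 3.483 m/s
h_f = f(L/D)V²/(2g) = 0.01960·(1350/0.513)·3.483²/(2·9.81) = 31.90 m

h_f ≈ 31.9 m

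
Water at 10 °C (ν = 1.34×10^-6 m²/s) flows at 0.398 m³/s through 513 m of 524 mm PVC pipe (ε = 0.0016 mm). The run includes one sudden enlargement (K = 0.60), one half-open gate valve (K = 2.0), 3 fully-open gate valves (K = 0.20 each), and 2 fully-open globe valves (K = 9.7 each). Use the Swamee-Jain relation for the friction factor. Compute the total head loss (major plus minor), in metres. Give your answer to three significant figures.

H_L ≈ 6.02 m

V = 4Q/(πD²) = 1.846 m/s; V²/2g = 0.1736 m
Re = 7.22×10^5, ε/D = 3.05×10^-6 → f = 0.01233 (Swamee-Jain)
Major: h_f = f(L/D)·V²/2g = 0.01233·979.0·0.1736 = 2.096 m
Minor: ΣK = 22.6; h_m = ΣK·V²/2g = 3.923 m
Total H_L = 2.096 + 3.923 = 6.020 m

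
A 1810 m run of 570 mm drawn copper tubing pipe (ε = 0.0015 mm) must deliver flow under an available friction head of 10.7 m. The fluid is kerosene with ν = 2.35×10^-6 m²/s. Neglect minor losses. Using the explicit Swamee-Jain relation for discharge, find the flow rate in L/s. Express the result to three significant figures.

Q ≈ 576 L/s

Swamee-Jain (Type II): Q = -0.965·√(gD⁵h_f/L)·ln[ε/(3.7D) + √(3.17ν²L/(gD³h_f))]
√(gD⁵h_f/L) = √(9.81·0.570⁵·10.7/1810) = 0.05907
ε/(3.7D) = 7.11×10^-7; √(3.17ν²L/(gD³h_f)) = 4.04×10^-5
Q = -0.965·0.05907·ln(4.108×10^-5) = 0.5757 m³/s
Check: V = 2.26 m/s, Re = 5.47×10^5, f = 0.01293, h_f = 10.7 m ≈ 10.7 m ✓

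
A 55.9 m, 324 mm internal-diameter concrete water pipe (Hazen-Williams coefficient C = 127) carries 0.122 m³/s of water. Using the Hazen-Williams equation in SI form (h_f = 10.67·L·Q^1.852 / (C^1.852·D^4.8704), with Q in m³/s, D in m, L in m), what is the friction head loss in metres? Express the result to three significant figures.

h_f = 10.67·55.9·0.122^1.852 / (127^1.852·0.324^4.8704) = 0.3725 m

h_f ≈ 0.372 m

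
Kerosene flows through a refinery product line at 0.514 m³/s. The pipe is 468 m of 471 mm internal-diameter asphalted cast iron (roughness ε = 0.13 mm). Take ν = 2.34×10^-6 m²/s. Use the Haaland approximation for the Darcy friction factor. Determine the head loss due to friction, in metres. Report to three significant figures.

V = 4Q/(πD²) = 4·0.514/(π·0.471²) = 2.950 m/s
Re = VD/ν = 2.950·0.471/2.34×10^-6 = 5.94×10^5 → turbulent
ε/D = 0.13/471 = 2.76×10^-4
Haaland: f = 0.01578
h_f = f(L/D)V²/(2g) = 0.01578·(468/0.471)·2.950²/(2·9.81) = 6.957 m

h_f ≈ 6.96 m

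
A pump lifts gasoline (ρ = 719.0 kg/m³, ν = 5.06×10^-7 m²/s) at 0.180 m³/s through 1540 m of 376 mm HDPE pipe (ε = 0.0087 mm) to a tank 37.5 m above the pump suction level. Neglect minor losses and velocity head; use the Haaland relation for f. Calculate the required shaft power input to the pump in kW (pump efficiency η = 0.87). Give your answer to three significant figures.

P_shaft ≈ 64.1 kW

V = 4Q/(πD²) = 1.621 m/s; Re = 1.20×10^6; ε/D = 2.31×10^-5; f = 0.01172
h_f = f(L/D)V²/2g = 6.432 m
Total head H = z + h_f = 37.5 + 6.432 = 43.93 m
P_hyd = ρgQH = 719.0·9.81·0.180·43.93 = 55.78 kW
P_shaft = P_hyd/η = 55.78/0.87 = 64.11 kW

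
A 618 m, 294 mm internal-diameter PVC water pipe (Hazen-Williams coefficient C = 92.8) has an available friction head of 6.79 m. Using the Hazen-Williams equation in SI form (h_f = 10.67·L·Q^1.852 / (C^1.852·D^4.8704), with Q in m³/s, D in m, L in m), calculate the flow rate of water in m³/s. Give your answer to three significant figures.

Rearranging: Q = [h_f·C^1.852·D^4.8704 / (10.67·L)]^(1/1.852)
Q = [6.79·92.8^1.852·0.294^4.8704 / (10.67·618)]^0.540 = 0.09045 m³/s

Q ≈ 0.0904 m³/s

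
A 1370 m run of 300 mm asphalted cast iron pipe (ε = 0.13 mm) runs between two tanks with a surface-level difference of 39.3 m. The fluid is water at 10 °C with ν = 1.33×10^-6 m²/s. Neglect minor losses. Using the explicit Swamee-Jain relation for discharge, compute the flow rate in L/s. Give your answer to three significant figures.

Swamee-Jain (Type II): Q = -0.965·√(gD⁵h_f/L)·ln[ε/(3.7D) + √(3.17ν²L/(gD³h_f))]
√(gD⁵h_f/L) = √(9.81·0.300⁵·39.3/1370) = 0.02615
ε/(3.7D) = 1.17×10^-4; √(3.17ν²L/(gD³h_f)) = 2.72×10^-5
Q = -0.965·0.02615·ln(1.443×10^-4) = 0.2232 m³/s
Check: V = 3.16 m/s, Re = 7.12×10^5, f = 0.01705, h_f = 39.6 m ≈ 39.3 m ✓

Q ≈ 223 L/s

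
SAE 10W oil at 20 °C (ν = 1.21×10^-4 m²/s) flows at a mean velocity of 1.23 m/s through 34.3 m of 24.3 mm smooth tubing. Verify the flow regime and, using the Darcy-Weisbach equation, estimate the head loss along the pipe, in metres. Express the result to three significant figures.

Re = VD/ν = 1.23·0.02430/1.21×10^-4 = 247 → laminar (Re < 2300)
f = 64/Re = 0.2591
h_f = f(L/D)V²/(2g) = 0.2591·(34.3/0.02430)·1.23²/(2·9.81) = 28.20 m

h_f ≈ 28.2 m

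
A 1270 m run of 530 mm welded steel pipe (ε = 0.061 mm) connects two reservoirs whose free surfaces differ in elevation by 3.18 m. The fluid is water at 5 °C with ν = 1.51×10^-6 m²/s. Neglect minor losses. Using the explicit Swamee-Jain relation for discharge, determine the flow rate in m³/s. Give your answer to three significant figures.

Swamee-Jain (Type II): Q = -0.965·√(gD⁵h_f/L)·ln[ε/(3.7D) + √(3.17ν²L/(gD³h_f))]
√(gD⁵h_f/L) = √(9.81·0.530⁵·3.18/1270) = 0.03205
ε/(3.7D) = 3.11×10^-5; √(3.17ν²L/(gD³h_f)) = 4.45×10^-5
Q = -0.965·0.03205·ln(7.556×10^-5) = 0.2935 m³/s
Check: V = 1.33 m/s, Re = 4.67×10^5, f = 0.01475, h_f = 3.19 m ≈ 3.18 m ✓

Q ≈ 0.294 m³/s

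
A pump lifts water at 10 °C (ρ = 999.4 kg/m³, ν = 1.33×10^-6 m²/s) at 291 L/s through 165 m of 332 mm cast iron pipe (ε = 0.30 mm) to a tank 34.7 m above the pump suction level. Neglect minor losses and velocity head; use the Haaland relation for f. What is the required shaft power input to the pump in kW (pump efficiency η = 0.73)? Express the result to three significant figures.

V = 4Q/(πD²) = 3.361 m/s; Re = 8.39×10^5; ε/D = 9.04×10^-4; f = 0.01954
h_f = f(L/D)V²/2g = 5.592 m
Total head H = z + h_f = 34.7 + 5.592 = 40.29 m
P_hyd = ρgQH = 999.4·9.81·0.291·40.29 = 115.0 kW
P_shaft = P_hyd/η = 115.0/0.73 = 157.5 kW

P_shaft ≈ 157 kW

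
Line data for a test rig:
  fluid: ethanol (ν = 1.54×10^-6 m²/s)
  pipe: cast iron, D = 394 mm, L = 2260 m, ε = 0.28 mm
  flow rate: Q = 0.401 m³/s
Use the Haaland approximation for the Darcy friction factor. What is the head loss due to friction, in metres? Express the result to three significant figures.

h_f ≈ 58.6 m

V = 4Q/(πD²) = 4·0.401/(π·0.394²) = 3.289 m/s
Re = VD/ν = 3.289·0.394/1.54×10^-6 = 8.41×10^5 → turbulent
ε/D = 0.28/394 = 7.11×10^-4
Haaland: f = 0.01854
h_f = f(L/D)V²/(2g) = 0.01854·(2260/0.394)·3.289²/(2·9.81) = 58.63 m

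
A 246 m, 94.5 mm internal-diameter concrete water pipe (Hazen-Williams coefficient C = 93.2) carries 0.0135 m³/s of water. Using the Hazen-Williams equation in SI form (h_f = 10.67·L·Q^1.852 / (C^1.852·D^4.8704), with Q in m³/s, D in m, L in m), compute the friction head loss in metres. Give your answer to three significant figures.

h_f = 10.67·246·0.0135^1.852 / (93.2^1.852·0.0945^4.8704) = 19.91 m

h_f ≈ 19.9 m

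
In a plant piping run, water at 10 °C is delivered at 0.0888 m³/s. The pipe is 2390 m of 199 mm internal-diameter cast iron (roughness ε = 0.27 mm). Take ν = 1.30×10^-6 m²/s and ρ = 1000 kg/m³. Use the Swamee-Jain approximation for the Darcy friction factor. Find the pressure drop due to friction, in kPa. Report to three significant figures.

Δp ≈ 1070 kPa

V = 4Q/(πD²) = 4·0.0888/(π·0.199²) = 2.855 m/s
Re = VD/ν = 2.855·0.199/1.30×10^-6 = 4.37×10^5 → turbulent
ε/D = 0.27/199 = 0.00136
Swamee-Jain: f = 0.02186
h_f = f(L/D)V²/(2g) = 0.02186·(2390/0.199)·2.855²/(2·9.81) = 109.1 m
Δp = ρg·h_f = 1000·9.81·109.1 = 1070 kPa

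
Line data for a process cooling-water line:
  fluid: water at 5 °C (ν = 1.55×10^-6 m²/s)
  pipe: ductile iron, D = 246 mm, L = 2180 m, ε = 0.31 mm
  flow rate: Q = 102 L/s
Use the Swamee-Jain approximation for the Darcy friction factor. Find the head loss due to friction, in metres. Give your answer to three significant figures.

V = 4Q/(πD²) = 4·0.102/(π·0.246²) = 2.146 m/s
Re = VD/ν = 2.146·0.246/1.55×10^-6 = 3.41×10^5 → turbulent
ε/D = 0.31/246 = 0.00126
Swamee-Jain: f = 0.02166
h_f = f(L/D)V²/(2g) = 0.02166·(2180/0.246)·2.146²/(2·9.81) = 45.07 m

h_f ≈ 45.1 m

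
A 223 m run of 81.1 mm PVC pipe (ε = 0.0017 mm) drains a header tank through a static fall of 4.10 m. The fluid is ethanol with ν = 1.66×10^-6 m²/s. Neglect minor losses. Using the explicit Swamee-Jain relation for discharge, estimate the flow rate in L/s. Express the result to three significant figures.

Swamee-Jain (Type II): Q = -0.965·√(gD⁵h_f/L)·ln[ε/(3.7D) + √(3.17ν²L/(gD³h_f))]
√(gD⁵h_f/L) = √(9.81·0.0811⁵·4.10/223) = 7.955×10^-4
ε/(3.7D) = 5.67×10^-6; √(3.17ν²L/(gD³h_f)) = 3.01×10^-4
Q = -0.965·7.955×10^-4·ln(3.070×10^-4) = 0.006209 m³/s
Check: V = 1.20 m/s, Re = 5.87×10^4, f = 0.02012, h_f = 4.07 m ≈ 4.10 m ✓

Q ≈ 6.21 L/s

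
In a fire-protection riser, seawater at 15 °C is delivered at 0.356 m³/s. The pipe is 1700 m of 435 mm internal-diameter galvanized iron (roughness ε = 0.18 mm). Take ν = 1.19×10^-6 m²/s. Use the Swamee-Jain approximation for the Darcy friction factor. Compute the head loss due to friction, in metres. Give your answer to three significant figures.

h_f ≈ 19.2 m

V = 4Q/(πD²) = 4·0.356/(π·0.435²) = 2.395 m/s
Re = VD/ν = 2.395·0.435/1.19×10^-6 = 8.76×10^5 → turbulent
ε/D = 0.18/435 = 4.14×10^-4
Swamee-Jain: f = 0.01677
h_f = f(L/D)V²/(2g) = 0.01677·(1700/0.435)·2.395²/(2·9.81) = 19.16 m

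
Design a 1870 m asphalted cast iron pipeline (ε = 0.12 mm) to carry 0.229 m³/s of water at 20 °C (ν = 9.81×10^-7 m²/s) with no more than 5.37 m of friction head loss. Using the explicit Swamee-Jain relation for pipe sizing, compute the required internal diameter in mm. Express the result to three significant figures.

D ≈ 480 mm

Swamee-Jain (Type III): D = 0.66·[ε^1.25·(LQ²/(gh_f))^4.75 + ν·Q^9.4·(L/(gh_f))^5.2]^0.04
LQ²/(gh_f) = 1.862; L/(gh_f) = 35.50
Term 1 = ε^1.25·(…)^4.75 = 2.40×10^-4; Term 2 = ν·Q^9.4·(…)^5.2 = 1.08×10^-4
D = 0.66·(2.40×10^-4 + 1.08×10^-4)^0.04 = 0.4800 m = 480 mm
Check: V = 1.27 m/s, Re = 6.19×10^5, f = 0.01572, h_f = 5.00 m ≈ 5.37 m ✓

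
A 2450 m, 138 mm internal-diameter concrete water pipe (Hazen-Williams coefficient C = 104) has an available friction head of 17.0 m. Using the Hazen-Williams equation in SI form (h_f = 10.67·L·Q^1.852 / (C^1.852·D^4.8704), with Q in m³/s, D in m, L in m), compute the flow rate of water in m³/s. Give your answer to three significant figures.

Rearranging: Q = [h_f·C^1.852·D^4.8704 / (10.67·L)]^(1/1.852)
Q = [17.0·104^1.852·0.138^4.8704 / (10.67·2450)]^0.540 = 0.01082 m³/s

Q ≈ 0.0108 m³/s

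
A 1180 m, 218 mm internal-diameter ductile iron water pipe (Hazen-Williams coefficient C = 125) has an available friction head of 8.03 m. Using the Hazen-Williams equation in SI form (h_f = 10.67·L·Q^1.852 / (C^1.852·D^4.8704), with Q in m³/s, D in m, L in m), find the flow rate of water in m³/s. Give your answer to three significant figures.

Q ≈ 0.0428 m³/s

Rearranging: Q = [h_f·C^1.852·D^4.8704 / (10.67·L)]^(1/1.852)
Q = [8.03·125^1.852·0.218^4.8704 / (10.67·1180)]^0.540 = 0.04284 m³/s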